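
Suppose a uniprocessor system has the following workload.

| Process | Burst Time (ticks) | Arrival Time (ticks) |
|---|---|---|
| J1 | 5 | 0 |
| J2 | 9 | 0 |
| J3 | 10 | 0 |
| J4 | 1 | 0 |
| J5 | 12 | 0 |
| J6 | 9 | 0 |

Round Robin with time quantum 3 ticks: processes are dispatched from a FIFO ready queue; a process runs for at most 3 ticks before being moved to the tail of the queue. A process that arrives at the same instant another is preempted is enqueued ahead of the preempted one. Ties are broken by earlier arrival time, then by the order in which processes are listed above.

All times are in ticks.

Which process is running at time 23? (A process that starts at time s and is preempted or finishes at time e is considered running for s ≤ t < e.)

Schedule: | J1 0-3 | J2 3-6 | J3 6-9 | J4 9-10 | J5 10-13 | J6 13-16 | J1 16-18 | J2 18-21 | J3 21-24 | J5 24-27 | J6 27-30 | J2 30-33 | J3 33-36 | J5 36-39 | J6 39-42 | J3 42-43 | J5 43-46 |
Completion: J1=18  J2=33  J3=43  J4=10  J5=46  J6=42
Turnaround (C−A): J1=18  J2=33  J3=43  J4=10  J5=46  J6=42

J3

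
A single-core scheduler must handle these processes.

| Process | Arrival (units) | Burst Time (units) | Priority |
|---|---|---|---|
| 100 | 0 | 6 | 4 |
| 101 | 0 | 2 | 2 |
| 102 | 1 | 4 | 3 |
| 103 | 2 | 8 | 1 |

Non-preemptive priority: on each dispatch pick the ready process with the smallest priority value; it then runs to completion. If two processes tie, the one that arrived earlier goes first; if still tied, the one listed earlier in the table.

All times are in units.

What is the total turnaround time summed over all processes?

Schedule: | 101 0-2 | 103 2-10 | 102 10-14 | 100 14-20 |
Completion: 100=20  101=2  102=14  103=10
Turnaround (C−A): 100=20  101=2  102=13  103=8
Turnaround = completion − arrival: 100=20, 101=2, 102=13, 103=8
Total turnaround = 20 + 2 + 13 + 8 = 43

43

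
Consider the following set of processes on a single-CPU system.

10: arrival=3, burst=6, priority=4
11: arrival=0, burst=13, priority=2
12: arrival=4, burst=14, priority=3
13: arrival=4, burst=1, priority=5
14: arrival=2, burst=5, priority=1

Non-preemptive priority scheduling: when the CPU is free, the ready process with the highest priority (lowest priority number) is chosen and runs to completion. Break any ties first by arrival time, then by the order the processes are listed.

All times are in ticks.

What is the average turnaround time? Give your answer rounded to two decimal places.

25.40

Timeline: | 11 0-13 | 14 13-18 | 12 18-32 | 10 32-38 | 13 38-39 |
Completion: 10=38  11=13  12=32  13=39  14=18
Turnaround times: 10=35, 11=13, 12=28, 13=35, 14=16
Average turnaround = (35+13+28+35+16) / 5 = 127/5 = 25.40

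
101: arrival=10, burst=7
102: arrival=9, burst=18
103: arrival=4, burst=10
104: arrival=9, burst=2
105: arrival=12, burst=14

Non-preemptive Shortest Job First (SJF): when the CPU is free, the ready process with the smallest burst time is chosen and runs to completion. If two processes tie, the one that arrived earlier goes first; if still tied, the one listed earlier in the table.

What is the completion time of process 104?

16

Timeline: | idle 0-4 | 103 4-14 | 104 14-16 | 101 16-23 | 105 23-37 | 102 37-55 |
Completion: 101=23  102=55  103=14  104=16  105=37
Turnaround (C−A): 101=13  102=46  103=10  104=7  105=25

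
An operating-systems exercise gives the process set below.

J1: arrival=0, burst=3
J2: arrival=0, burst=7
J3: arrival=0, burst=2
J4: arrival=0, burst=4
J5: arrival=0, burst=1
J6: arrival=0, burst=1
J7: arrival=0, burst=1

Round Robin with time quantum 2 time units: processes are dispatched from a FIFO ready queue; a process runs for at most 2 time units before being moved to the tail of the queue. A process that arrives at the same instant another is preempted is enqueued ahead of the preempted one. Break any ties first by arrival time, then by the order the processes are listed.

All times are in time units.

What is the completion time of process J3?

6

Schedule: | J1 0-2 | J2 2-4 | J3 4-6 | J4 6-8 | J5 8-9 | J6 9-10 | J7 10-11 | J1 11-12 | J2 12-14 | J4 14-16 | J2 16-19 |
Completion: J1=12  J2=19  J3=6  J4=16  J5=9  J6=10  J7=11
Turnaround (C−A): J1=12  J2=19  J3=6  J4=16  J5=9  J6=10  J7=11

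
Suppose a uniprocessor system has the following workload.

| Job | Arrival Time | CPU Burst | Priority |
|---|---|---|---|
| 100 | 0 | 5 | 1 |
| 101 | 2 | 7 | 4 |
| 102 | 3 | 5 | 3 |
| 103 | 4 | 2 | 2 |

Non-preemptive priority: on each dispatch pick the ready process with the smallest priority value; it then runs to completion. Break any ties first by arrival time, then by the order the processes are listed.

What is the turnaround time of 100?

Gantt: | 100 0-5 | 103 5-7 | 102 7-12 | 101 12-19 |
Completion: 100=5  101=19  102=12  103=7
Turnaround(100) = completion − arrival = 5 − 0 = 5

5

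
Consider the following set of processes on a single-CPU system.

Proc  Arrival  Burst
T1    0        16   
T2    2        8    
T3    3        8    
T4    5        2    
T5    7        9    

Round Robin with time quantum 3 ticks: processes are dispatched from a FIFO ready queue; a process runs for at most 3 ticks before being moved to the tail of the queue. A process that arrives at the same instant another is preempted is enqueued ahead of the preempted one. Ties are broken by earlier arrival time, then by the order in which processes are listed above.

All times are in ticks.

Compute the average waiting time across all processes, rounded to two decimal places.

19.40

Timeline: | T1 0-3 | T2 3-6 | T3 6-9 | T1 9-12 | T4 12-14 | T2 14-17 | T5 17-20 | T3 20-23 | T1 23-26 | T2 26-28 | T5 28-31 | T3 31-33 | T1 33-36 | T5 36-39 | T1 39-43 |
Completion: T1=43  T2=28  T3=33  T4=14  T5=39
Turnaround (C−A): T1=43  T2=26  T3=30  T4=9  T5=32
Waiting times: T1=27, T2=18, T3=22, T4=7, T5=23
Average waiting = (27+18+22+7+23) / 5 = 97/5 = 19.40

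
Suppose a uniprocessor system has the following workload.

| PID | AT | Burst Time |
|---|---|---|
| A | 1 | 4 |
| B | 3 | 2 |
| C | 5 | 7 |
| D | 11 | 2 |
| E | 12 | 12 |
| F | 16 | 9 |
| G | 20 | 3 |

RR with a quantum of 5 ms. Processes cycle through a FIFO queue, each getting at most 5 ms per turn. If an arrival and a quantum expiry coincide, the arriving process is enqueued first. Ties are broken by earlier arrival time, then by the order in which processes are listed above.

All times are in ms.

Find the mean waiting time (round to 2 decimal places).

Gantt: | idle 0-1 | A 1-5 | B 5-7 | C 7-12 | D 12-14 | E 14-19 | C 19-21 | F 21-26 | E 26-31 | G 31-34 | F 34-38 | E 38-40 |
Completion: A=5  B=7  C=21  D=14  E=40  F=38  G=34
Waiting times: A=0, B=2, C=9, D=1, E=16, F=13, G=11
Average waiting = (0+2+9+1+16+13+11) / 7 = 52/7 = 7.43

7.43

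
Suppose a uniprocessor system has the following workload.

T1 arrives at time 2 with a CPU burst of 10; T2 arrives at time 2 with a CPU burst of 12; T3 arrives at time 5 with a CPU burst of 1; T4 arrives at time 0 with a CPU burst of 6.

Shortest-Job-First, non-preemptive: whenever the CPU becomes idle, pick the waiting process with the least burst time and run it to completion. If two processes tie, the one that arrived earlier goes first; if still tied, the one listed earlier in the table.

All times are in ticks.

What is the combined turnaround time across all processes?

Timeline: | T4 0-6 | T3 6-7 | T1 7-17 | T2 17-29 |
Completion: T1=17  T2=29  T3=7  T4=6
Turnaround = completion − arrival: T1=15, T2=27, T3=2, T4=6
Total turnaround = 15 + 27 + 2 + 6 = 50

50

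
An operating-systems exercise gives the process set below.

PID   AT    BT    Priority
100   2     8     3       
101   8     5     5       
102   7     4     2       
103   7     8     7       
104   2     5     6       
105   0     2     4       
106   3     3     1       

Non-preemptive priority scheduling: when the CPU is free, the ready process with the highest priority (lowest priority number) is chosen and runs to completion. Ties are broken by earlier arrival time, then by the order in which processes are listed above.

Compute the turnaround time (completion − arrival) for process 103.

28

Timeline: | 105 0-2 | 100 2-10 | 106 10-13 | 102 13-17 | 101 17-22 | 104 22-27 | 103 27-35 |
Completion: 100=10  101=22  102=17  103=35  104=27  105=2  106=13
Turnaround (C−A): 100=8  101=14  102=10  103=28  104=25  105=2  106=10
Turnaround(103) = completion − arrival = 35 − 7 = 28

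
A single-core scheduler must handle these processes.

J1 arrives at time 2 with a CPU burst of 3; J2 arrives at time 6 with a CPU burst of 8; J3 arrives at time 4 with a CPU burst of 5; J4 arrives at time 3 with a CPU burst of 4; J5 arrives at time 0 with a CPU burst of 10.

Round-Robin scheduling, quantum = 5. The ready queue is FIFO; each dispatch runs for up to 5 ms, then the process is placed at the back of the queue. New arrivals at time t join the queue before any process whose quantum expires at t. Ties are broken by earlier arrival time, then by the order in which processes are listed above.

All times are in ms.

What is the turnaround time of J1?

6

Schedule: | J5 0-5 | J1 5-8 | J4 8-12 | J3 12-17 | J5 17-22 | J2 22-30 |
Completion: J1=8  J2=30  J3=17  J4=12  J5=22
Turnaround (C−A): J1=6  J2=24  J3=13  J4=9  J5=22
Turnaround(J1) = completion − arrival = 8 − 2 = 6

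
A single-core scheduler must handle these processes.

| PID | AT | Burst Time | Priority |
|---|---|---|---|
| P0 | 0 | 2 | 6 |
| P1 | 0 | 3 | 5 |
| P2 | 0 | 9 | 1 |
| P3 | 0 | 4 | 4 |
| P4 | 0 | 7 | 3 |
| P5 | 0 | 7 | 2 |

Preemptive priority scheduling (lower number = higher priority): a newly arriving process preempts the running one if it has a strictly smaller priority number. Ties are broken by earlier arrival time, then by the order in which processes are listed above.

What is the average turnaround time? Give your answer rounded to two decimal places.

22.83

Timeline: | P2 0-9 | P5 9-16 | P4 16-23 | P3 23-27 | P1 27-30 | P0 30-32 |
Completion: P0=32  P1=30  P2=9  P3=27  P4=23  P5=16
Turnaround times: P0=32, P1=30, P2=9, P3=27, P4=23, P5=16
Average turnaround = (32+30+9+27+23+16) / 6 = 137/6 = 22.83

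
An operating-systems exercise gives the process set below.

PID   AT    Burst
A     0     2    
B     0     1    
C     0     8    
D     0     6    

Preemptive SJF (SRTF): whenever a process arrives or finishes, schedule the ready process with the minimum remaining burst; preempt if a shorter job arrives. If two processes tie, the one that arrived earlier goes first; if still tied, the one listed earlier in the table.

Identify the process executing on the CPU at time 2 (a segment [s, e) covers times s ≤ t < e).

A

Timeline: | B 0-1 | A 1-3 | D 3-9 | C 9-17 |
Completion: A=3  B=1  C=17  D=9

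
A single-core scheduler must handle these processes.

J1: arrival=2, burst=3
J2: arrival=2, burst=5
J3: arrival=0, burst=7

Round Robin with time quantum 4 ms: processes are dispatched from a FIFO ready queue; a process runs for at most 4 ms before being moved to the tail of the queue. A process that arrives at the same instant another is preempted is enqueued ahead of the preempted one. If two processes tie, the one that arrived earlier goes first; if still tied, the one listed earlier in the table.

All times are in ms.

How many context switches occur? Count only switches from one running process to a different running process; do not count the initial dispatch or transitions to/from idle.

Gantt: | J3 0-4 | J1 4-7 | J2 7-11 | J3 11-14 | J2 14-15 |
Completion: J1=7  J2=15  J3=14
Turnaround (C−A): J1=5  J2=13  J3=14

4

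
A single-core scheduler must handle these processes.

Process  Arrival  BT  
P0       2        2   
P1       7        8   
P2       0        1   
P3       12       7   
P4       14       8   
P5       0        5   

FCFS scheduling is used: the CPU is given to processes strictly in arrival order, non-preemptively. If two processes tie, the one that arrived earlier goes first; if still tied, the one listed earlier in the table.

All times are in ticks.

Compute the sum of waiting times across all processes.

19

Timeline: | P2 0-1 | P5 1-6 | P0 6-8 | P1 8-16 | P3 16-23 | P4 23-31 |
Completion: P0=8  P1=16  P2=1  P3=23  P4=31  P5=6
Turnaround (C−A): P0=6  P1=9  P2=1  P3=11  P4=17  P5=6
Waiting = turnaround − burst: P0=4, P1=1, P2=0, P3=4, P4=9, P5=1
Total waiting = 4 + 1 + 0 + 4 + 9 + 1 = 19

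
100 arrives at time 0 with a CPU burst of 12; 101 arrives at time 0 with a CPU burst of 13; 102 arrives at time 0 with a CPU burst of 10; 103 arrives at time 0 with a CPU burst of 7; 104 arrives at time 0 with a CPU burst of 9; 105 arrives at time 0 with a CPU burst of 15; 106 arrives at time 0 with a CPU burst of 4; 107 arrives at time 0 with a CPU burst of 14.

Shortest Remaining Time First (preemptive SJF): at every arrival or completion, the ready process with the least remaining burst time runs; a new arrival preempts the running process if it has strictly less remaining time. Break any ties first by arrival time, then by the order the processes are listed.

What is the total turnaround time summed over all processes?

Timeline: | 106 0-4 | 103 4-11 | 104 11-20 | 102 20-30 | 100 30-42 | 101 42-55 | 107 55-69 | 105 69-84 |
Completion: 100=42  101=55  102=30  103=11  104=20  105=84  106=4  107=69
Turnaround (C−A): 100=42  101=55  102=30  103=11  104=20  105=84  106=4  107=69
Turnaround = completion − arrival: 100=42, 101=55, 102=30, 103=11, 104=20, 105=84, 106=4, 107=69
Total turnaround = 42 + 55 + 30 + 11 + 20 + 84 + 4 + 69 = 315

315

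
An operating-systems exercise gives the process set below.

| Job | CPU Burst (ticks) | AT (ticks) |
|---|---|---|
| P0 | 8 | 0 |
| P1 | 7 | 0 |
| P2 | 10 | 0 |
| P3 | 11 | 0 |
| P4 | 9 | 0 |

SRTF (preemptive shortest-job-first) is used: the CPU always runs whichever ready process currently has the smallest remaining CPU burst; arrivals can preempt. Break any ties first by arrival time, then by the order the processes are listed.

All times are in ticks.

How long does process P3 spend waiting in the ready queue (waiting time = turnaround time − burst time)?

34

Gantt: | P1 0-7 | P0 7-15 | P4 15-24 | P2 24-34 | P3 34-45 |
Completion: P0=15  P1=7  P2=34  P3=45  P4=24
Turnaround (C−A): P0=15  P1=7  P2=34  P3=45  P4=24
Waiting(P3) = turnaround − burst = 45 − 11 = 34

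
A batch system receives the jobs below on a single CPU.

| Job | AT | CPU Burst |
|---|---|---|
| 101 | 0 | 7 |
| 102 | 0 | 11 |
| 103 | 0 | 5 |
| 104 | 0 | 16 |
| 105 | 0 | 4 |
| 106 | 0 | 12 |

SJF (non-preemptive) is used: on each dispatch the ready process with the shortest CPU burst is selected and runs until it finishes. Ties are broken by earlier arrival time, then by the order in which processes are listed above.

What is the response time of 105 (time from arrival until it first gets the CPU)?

Schedule: | 105 0-4 | 103 4-9 | 101 9-16 | 102 16-27 | 106 27-39 | 104 39-55 |
Completion: 101=16  102=27  103=9  104=55  105=4  106=39
Turnaround (C−A): 101=16  102=27  103=9  104=55  105=4  106=39
Response(105) = first start − arrival = 0 − 0 = 0

0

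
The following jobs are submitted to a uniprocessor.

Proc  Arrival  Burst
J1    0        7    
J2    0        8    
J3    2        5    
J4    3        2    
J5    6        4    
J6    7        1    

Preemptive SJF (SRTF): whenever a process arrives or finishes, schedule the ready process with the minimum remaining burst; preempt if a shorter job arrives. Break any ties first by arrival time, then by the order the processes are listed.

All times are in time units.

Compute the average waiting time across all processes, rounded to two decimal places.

Timeline: | J1 0-3 | J4 3-5 | J1 5-7 | J6 7-8 | J1 8-10 | J5 10-14 | J3 14-19 | J2 19-27 |
Completion: J1=10  J2=27  J3=19  J4=5  J5=14  J6=8
Turnaround (C−A): J1=10  J2=27  J3=17  J4=2  J5=8  J6=1
Waiting times: J1=3, J2=19, J3=12, J4=0, J5=4, J6=0
Average waiting = (3+19+12+0+4+0) / 6 = 38/6 = 6.33

6.33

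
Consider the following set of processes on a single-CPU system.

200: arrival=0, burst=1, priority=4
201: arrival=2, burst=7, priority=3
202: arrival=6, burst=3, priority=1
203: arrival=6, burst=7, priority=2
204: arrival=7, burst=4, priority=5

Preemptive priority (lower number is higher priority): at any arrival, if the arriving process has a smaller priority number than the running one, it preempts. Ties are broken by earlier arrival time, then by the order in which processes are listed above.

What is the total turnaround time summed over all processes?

Schedule: | 200 0-1 | idle 1-2 | 201 2-6 | 202 6-9 | 203 9-16 | 201 16-19 | 204 19-23 |
Completion: 200=1  201=19  202=9  203=16  204=23
Turnaround (C−A): 200=1  201=17  202=3  203=10  204=16
Turnaround = completion − arrival: 200=1, 201=17, 202=3, 203=10, 204=16
Total turnaround = 1 + 17 + 3 + 10 + 16 = 47

47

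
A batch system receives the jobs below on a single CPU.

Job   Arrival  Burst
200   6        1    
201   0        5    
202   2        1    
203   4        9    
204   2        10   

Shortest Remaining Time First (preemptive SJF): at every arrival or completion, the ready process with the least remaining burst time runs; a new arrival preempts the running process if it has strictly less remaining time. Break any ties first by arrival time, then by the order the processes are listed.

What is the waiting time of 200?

Gantt: | 201 0-2 | 202 2-3 | 201 3-6 | 200 6-7 | 203 7-16 | 204 16-26 |
Completion: 200=7  201=6  202=3  203=16  204=26
Waiting(200) = turnaround − burst = 1 − 1 = 0

0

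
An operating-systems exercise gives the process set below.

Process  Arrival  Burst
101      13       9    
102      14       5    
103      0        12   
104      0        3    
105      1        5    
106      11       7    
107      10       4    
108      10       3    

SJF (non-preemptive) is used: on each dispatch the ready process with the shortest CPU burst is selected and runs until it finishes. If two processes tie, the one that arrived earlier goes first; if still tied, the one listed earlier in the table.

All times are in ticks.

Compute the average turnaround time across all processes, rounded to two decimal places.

17.63

Schedule: | 104 0-3 | 105 3-8 | 103 8-20 | 108 20-23 | 107 23-27 | 102 27-32 | 106 32-39 | 101 39-48 |
Completion: 101=48  102=32  103=20  104=3  105=8  106=39  107=27  108=23
Turnaround (C−A): 101=35  102=18  103=20  104=3  105=7  106=28  107=17  108=13
Turnaround times: 101=35, 102=18, 103=20, 104=3, 105=7, 106=28, 107=17, 108=13
Average turnaround = (35+18+20+3+7+28+17+13) / 8 = 141/8 = 17.63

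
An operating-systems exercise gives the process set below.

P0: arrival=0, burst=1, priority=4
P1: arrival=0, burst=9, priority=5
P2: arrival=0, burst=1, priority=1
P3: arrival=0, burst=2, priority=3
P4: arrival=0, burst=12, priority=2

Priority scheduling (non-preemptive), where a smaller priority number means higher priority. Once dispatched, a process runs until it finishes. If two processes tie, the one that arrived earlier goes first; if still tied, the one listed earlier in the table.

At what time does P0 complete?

Gantt: | P2 0-1 | P4 1-13 | P3 13-15 | P0 15-16 | P1 16-25 |
Completion: P0=16  P1=25  P2=1  P3=15  P4=13

16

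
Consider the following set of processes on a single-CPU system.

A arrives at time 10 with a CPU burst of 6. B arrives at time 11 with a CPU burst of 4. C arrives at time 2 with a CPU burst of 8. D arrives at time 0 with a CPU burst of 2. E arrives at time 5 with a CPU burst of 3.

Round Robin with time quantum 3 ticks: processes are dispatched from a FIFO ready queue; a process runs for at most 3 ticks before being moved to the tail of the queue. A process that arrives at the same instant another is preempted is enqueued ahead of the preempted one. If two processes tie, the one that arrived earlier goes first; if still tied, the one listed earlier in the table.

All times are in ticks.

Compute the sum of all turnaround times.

Gantt: | D 0-2 | C 2-5 | E 5-8 | C 8-11 | A 11-14 | B 14-17 | C 17-19 | A 19-22 | B 22-23 |
Completion: A=22  B=23  C=19  D=2  E=8
Turnaround = completion − arrival: A=12, B=12, C=17, D=2, E=3
Total turnaround = 12 + 12 + 17 + 2 + 3 = 46

46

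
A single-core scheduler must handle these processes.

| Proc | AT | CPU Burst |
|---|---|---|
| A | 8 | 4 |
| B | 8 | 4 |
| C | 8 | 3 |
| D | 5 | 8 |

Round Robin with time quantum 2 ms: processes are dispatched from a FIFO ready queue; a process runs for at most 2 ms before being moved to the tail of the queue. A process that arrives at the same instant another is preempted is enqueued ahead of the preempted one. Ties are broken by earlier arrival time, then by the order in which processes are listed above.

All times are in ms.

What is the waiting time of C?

11

Timeline: | idle 0-5 | D 5-9 | A 9-11 | B 11-13 | C 13-15 | D 15-17 | A 17-19 | B 19-21 | C 21-22 | D 22-24 |
Completion: A=19  B=21  C=22  D=24
Turnaround (C−A): A=11  B=13  C=14  D=19
Waiting(C) = turnaround − burst = 14 − 3 = 11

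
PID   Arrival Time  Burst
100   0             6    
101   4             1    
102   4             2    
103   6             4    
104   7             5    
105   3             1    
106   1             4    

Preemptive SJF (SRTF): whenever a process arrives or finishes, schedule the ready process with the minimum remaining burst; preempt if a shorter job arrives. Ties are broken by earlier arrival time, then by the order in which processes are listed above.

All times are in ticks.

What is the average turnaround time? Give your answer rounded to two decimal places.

Timeline: | 100 0-1 | 106 1-3 | 105 3-4 | 101 4-5 | 106 5-7 | 102 7-9 | 103 9-13 | 100 13-18 | 104 18-23 |
Completion: 100=18  101=5  102=9  103=13  104=23  105=4  106=7
Turnaround (C−A): 100=18  101=1  102=5  103=7  104=16  105=1  106=6
Turnaround times: 100=18, 101=1, 102=5, 103=7, 104=16, 105=1, 106=6
Average turnaround = (18+1+5+7+16+1+6) / 7 = 54/7 = 7.71

7.71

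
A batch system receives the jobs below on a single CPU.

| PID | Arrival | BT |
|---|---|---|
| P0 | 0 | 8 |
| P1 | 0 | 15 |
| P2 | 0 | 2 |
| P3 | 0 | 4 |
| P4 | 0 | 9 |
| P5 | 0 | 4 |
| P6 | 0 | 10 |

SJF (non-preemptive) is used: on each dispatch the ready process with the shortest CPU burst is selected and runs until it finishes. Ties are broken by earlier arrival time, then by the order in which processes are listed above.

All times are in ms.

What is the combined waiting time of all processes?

100

Schedule: | P2 0-2 | P3 2-6 | P5 6-10 | P0 10-18 | P4 18-27 | P6 27-37 | P1 37-52 |
Completion: P0=18  P1=52  P2=2  P3=6  P4=27  P5=10  P6=37
Turnaround (C−A): P0=18  P1=52  P2=2  P3=6  P4=27  P5=10  P6=37
Waiting = turnaround − burst: P0=10, P1=37, P2=0, P3=2, P4=18, P5=6, P6=27
Total waiting = 10 + 37 + 0 + 2 + 18 + 6 + 27 = 100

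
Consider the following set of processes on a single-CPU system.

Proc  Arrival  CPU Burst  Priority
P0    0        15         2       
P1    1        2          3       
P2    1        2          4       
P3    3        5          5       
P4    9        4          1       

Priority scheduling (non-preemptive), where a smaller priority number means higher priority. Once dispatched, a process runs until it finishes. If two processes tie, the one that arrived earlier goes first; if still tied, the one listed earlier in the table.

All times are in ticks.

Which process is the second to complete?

Schedule: | P0 0-15 | P4 15-19 | P1 19-21 | P2 21-23 | P3 23-28 |
Completion: P0=15  P1=21  P2=23  P3=28  P4=19
Turnaround (C−A): P0=15  P1=20  P2=22  P3=25  P4=10
Finish order: P0 → P4 → P1 → P2 → P3

P4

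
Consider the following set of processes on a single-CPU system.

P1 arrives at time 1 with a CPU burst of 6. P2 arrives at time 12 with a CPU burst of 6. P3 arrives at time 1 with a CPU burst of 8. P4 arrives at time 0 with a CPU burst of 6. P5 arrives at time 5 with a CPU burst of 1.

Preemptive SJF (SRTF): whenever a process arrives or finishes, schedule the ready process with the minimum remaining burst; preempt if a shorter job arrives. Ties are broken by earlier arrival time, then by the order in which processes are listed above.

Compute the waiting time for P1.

6

Timeline: | P4 0-6 | P5 6-7 | P1 7-13 | P2 13-19 | P3 19-27 |
Completion: P1=13  P2=19  P3=27  P4=6  P5=7
Turnaround (C−A): P1=12  P2=7  P3=26  P4=6  P5=2
Waiting(P1) = turnaround − burst = 12 − 6 = 6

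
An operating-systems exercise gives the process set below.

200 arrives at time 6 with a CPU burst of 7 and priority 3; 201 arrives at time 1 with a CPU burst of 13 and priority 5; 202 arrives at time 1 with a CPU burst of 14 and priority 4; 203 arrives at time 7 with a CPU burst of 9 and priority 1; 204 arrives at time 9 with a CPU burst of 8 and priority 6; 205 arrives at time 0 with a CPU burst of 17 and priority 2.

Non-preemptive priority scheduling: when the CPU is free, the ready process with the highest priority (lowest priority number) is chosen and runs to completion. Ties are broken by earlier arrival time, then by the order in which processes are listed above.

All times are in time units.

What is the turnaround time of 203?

Gantt: | 205 0-17 | 203 17-26 | 200 26-33 | 202 33-47 | 201 47-60 | 204 60-68 |
Completion: 200=33  201=60  202=47  203=26  204=68  205=17
Turnaround (C−A): 200=27  201=59  202=46  203=19  204=59  205=17
Turnaround(203) = completion − arrival = 26 − 7 = 19

19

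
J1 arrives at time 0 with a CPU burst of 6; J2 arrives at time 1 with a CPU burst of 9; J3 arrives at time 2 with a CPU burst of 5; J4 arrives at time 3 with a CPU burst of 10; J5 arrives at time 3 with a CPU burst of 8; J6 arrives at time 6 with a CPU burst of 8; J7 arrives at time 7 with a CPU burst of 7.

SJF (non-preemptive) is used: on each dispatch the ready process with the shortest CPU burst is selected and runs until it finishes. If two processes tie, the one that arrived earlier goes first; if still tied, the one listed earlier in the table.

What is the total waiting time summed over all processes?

116

Gantt: | J1 0-6 | J3 6-11 | J7 11-18 | J5 18-26 | J6 26-34 | J2 34-43 | J4 43-53 |
Completion: J1=6  J2=43  J3=11  J4=53  J5=26  J6=34  J7=18
Turnaround (C−A): J1=6  J2=42  J3=9  J4=50  J5=23  J6=28  J7=11
Waiting = turnaround − burst: J1=0, J2=33, J3=4, J4=40, J5=15, J6=20, J7=4
Total waiting = 0 + 33 + 4 + 40 + 15 + 20 + 4 = 116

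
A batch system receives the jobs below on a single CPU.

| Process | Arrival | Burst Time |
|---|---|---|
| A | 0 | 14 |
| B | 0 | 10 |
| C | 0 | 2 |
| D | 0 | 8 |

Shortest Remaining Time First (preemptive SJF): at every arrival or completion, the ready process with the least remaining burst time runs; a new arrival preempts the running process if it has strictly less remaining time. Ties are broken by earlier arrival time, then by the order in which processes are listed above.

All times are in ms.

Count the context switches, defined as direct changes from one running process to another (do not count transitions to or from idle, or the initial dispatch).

3

Gantt: | C 0-2 | D 2-10 | B 10-20 | A 20-34 |
Completion: A=34  B=20  C=2  D=10
Turnaround (C−A): A=34  B=20  C=2  D=10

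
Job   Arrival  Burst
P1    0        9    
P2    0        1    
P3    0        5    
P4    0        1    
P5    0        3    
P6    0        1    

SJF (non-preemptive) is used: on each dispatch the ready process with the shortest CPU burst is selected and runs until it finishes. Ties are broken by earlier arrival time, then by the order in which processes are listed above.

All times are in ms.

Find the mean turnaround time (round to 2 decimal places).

Gantt: | P2 0-1 | P4 1-2 | P6 2-3 | P5 3-6 | P3 6-11 | P1 11-20 |
Completion: P1=20  P2=1  P3=11  P4=2  P5=6  P6=3
Turnaround (C−A): P1=20  P2=1  P3=11  P4=2  P5=6  P6=3
Turnaround times: P1=20, P2=1, P3=11, P4=2, P5=6, P6=3
Average turnaround = (20+1+11+2+6+3) / 6 = 43/6 = 7.17

7.17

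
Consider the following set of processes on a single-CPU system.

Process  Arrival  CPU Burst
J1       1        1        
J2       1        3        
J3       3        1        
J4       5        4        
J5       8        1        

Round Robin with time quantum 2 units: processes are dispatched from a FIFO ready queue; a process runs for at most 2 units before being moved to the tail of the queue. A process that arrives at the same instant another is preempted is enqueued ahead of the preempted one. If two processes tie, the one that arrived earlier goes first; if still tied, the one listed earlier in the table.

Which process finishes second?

Schedule: | idle 0-1 | J1 1-2 | J2 2-4 | J3 4-5 | J2 5-6 | J4 6-8 | J5 8-9 | J4 9-11 |
Completion: J1=2  J2=6  J3=5  J4=11  J5=9
Turnaround (C−A): J1=1  J2=5  J3=2  J4=6  J5=1
Finish order: J1 → J3 → J2 → J5 → J4

J3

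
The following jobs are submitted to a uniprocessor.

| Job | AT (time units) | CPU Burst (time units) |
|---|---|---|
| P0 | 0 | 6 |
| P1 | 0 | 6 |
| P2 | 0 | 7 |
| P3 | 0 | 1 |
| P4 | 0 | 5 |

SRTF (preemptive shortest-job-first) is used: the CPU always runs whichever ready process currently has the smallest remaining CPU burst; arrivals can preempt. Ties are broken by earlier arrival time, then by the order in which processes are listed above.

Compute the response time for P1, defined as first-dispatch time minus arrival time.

Gantt: | P3 0-1 | P4 1-6 | P0 6-12 | P1 12-18 | P2 18-25 |
Completion: P0=12  P1=18  P2=25  P3=1  P4=6
Turnaround (C−A): P0=12  P1=18  P2=25  P3=1  P4=6
Response(P1) = first start − arrival = 12 − 0 = 12

12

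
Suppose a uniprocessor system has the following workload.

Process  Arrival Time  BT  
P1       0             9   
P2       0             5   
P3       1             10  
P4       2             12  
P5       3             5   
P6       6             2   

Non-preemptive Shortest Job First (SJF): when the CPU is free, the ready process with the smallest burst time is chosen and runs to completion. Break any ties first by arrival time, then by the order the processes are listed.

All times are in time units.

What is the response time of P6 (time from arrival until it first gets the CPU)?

4

Gantt: | P2 0-5 | P5 5-10 | P6 10-12 | P1 12-21 | P3 21-31 | P4 31-43 |
Completion: P1=21  P2=5  P3=31  P4=43  P5=10  P6=12
Turnaround (C−A): P1=21  P2=5  P3=30  P4=41  P5=7  P6=6
Response(P6) = first start − arrival = 10 − 6 = 4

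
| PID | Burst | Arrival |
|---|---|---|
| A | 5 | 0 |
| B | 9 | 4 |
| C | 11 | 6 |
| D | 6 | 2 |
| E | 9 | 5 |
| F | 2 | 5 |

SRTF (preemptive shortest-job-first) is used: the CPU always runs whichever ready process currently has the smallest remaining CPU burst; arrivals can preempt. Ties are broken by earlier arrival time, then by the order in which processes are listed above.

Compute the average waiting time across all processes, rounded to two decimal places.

Schedule: | A 0-5 | F 5-7 | D 7-13 | B 13-22 | E 22-31 | C 31-42 |
Completion: A=5  B=22  C=42  D=13  E=31  F=7
Waiting times: A=0, B=9, C=25, D=5, E=17, F=0
Average waiting = (0+9+25+5+17+0) / 6 = 56/6 = 9.33

9.33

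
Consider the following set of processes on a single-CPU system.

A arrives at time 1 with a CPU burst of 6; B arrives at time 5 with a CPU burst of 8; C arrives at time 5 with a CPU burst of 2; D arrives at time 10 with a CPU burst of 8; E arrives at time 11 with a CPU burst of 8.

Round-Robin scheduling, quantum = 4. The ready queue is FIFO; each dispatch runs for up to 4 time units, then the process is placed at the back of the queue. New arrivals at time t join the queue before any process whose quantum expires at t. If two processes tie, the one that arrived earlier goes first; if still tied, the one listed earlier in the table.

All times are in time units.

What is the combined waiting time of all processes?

Schedule: | idle 0-1 | A 1-5 | B 5-9 | C 9-11 | A 11-13 | B 13-17 | D 17-21 | E 21-25 | D 25-29 | E 29-33 |
Completion: A=13  B=17  C=11  D=29  E=33
Turnaround (C−A): A=12  B=12  C=6  D=19  E=22
Waiting = turnaround − burst: A=6, B=4, C=4, D=11, E=14
Total waiting = 6 + 4 + 4 + 11 + 14 = 39

39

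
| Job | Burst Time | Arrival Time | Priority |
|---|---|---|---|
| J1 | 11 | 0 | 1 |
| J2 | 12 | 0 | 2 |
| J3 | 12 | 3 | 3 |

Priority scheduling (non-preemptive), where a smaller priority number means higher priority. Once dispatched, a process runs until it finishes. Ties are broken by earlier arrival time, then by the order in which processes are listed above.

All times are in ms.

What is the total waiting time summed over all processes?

31

Gantt: | J1 0-11 | J2 11-23 | J3 23-35 |
Completion: J1=11  J2=23  J3=35
Turnaround (C−A): J1=11  J2=23  J3=32
Waiting = turnaround − burst: J1=0, J2=11, J3=20
Total waiting = 0 + 11 + 20 = 31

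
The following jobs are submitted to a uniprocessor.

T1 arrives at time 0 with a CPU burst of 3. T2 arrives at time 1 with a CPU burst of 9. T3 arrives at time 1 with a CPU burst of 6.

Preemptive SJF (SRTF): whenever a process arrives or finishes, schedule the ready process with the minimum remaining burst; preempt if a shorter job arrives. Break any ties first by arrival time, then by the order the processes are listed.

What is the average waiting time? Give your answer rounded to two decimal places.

3.33

Gantt: | T1 0-3 | T3 3-9 | T2 9-18 |
Completion: T1=3  T2=18  T3=9
Waiting times: T1=0, T2=8, T3=2
Average waiting = (0+8+2) / 3 = 10/3 = 3.33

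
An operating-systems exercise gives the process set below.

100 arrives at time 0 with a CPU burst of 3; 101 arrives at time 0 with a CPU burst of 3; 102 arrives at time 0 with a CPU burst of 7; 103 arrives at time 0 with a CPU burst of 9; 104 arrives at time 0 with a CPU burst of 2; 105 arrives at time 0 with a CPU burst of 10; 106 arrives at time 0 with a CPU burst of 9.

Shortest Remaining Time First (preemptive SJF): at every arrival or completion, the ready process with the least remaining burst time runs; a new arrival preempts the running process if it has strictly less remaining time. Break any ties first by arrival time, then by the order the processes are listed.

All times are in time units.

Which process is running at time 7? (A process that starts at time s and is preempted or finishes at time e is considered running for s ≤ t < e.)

101

Gantt: | 104 0-2 | 100 2-5 | 101 5-8 | 102 8-15 | 103 15-24 | 106 24-33 | 105 33-43 |
Completion: 100=5  101=8  102=15  103=24  104=2  105=43  106=33
Turnaround (C−A): 100=5  101=8  102=15  103=24  104=2  105=43  106=33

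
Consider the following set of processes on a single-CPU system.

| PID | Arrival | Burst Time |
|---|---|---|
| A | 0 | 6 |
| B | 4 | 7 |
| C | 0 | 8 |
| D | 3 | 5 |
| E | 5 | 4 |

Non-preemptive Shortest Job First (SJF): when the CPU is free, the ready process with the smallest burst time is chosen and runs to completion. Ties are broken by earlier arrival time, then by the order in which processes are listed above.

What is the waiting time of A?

0

Timeline: | A 0-6 | E 6-10 | D 10-15 | B 15-22 | C 22-30 |
Completion: A=6  B=22  C=30  D=15  E=10
Turnaround (C−A): A=6  B=18  C=30  D=12  E=5
Waiting(A) = turnaround − burst = 6 − 6 = 0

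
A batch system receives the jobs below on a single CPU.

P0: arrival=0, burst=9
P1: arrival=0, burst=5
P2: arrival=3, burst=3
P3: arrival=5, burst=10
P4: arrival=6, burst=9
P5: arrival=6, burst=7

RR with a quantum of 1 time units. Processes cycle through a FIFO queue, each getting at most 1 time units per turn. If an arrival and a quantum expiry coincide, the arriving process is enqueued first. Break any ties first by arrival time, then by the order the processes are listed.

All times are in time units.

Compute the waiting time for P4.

27

Timeline: | P0 0-1 | P1 1-2 | P0 2-3 | P1 3-4 | P2 4-5 | P0 5-6 | P1 6-7 | P3 7-8 | P2 8-9 | P4 9-10 | P5 10-11 | P0 11-12 | P1 12-13 | P3 13-14 | P2 14-15 | P4 15-16 | P5 16-17 | P0 17-18 | P1 18-19 | P3 19-20 | P4 20-21 | P5 21-22 | P0 22-23 | P3 23-24 | P4 24-25 | P5 25-26 | P0 26-27 | P3 27-28 | P4 28-29 | P5 29-30 | P0 30-31 | P3 31-32 | P4 32-33 | P5 33-34 | P0 34-35 | P3 35-36 | P4 36-37 | P5 37-38 | P3 38-39 | P4 39-40 | P3 40-41 | P4 41-42 | P3 42-43 |
Completion: P0=35  P1=19  P2=15  P3=43  P4=42  P5=38
Turnaround (C−A): P0=35  P1=19  P2=12  P3=38  P4=36  P5=32
Waiting(P4) = turnaround − burst = 36 − 9 = 27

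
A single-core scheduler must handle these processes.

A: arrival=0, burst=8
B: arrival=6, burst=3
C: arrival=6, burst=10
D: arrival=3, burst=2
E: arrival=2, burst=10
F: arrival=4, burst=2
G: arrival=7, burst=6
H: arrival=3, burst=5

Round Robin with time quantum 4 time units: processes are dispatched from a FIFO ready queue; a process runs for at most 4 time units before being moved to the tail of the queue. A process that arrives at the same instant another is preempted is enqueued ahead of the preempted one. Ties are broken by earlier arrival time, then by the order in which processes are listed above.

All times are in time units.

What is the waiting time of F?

10

Timeline: | A 0-4 | E 4-8 | D 8-10 | H 10-14 | F 14-16 | A 16-20 | B 20-23 | C 23-27 | G 27-31 | E 31-35 | H 35-36 | C 36-40 | G 40-42 | E 42-44 | C 44-46 |
Completion: A=20  B=23  C=46  D=10  E=44  F=16  G=42  H=36
Waiting(F) = turnaround − burst = 12 − 2 = 10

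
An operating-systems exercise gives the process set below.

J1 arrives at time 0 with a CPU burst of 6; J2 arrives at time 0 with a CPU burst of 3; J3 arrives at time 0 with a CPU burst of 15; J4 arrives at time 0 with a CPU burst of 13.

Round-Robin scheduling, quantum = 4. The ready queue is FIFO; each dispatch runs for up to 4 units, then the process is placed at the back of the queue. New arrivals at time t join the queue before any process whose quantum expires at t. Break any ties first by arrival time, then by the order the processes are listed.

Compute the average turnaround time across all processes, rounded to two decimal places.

Timeline: | J1 0-4 | J2 4-7 | J3 7-11 | J4 11-15 | J1 15-17 | J3 17-21 | J4 21-25 | J3 25-29 | J4 29-33 | J3 33-36 | J4 36-37 |
Completion: J1=17  J2=7  J3=36  J4=37
Turnaround times: J1=17, J2=7, J3=36, J4=37
Average turnaround = (17+7+36+37) / 4 = 97/4 = 24.25

24.25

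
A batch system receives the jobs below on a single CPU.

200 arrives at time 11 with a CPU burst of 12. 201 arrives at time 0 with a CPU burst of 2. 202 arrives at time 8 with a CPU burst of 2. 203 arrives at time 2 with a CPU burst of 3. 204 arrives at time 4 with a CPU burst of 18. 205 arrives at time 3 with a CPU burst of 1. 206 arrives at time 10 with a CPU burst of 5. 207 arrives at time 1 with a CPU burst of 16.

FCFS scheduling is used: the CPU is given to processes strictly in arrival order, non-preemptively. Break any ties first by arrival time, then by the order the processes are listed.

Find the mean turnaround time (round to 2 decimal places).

Timeline: | 201 0-2 | 207 2-18 | 203 18-21 | 205 21-22 | 204 22-40 | 202 40-42 | 206 42-47 | 200 47-59 |
Completion: 200=59  201=2  202=42  203=21  204=40  205=22  206=47  207=18
Turnaround (C−A): 200=48  201=2  202=34  203=19  204=36  205=19  206=37  207=17
Turnaround times: 200=48, 201=2, 202=34, 203=19, 204=36, 205=19, 206=37, 207=17
Average turnaround = (48+2+34+19+36+19+37+17) / 8 = 212/8 = 26.50

26.50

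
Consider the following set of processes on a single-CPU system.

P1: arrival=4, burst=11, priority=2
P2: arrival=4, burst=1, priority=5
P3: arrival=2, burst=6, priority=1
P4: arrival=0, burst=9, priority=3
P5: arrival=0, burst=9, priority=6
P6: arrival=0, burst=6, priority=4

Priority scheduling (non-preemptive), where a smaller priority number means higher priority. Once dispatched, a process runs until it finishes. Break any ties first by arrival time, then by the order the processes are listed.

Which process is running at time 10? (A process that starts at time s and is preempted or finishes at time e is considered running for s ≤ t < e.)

P3

Timeline: | P4 0-9 | P3 9-15 | P1 15-26 | P6 26-32 | P2 32-33 | P5 33-42 |
Completion: P1=26  P2=33  P3=15  P4=9  P5=42  P6=32
Turnaround (C−A): P1=22  P2=29  P3=13  P4=9  P5=42  P6=32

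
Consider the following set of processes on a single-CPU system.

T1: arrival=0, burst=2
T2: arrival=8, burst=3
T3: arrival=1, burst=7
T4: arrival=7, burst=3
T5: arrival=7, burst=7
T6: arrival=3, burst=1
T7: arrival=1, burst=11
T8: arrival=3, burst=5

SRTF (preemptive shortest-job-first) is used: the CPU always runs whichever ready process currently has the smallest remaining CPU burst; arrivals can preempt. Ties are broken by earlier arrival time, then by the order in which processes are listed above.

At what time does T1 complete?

Timeline: | T1 0-2 | T3 2-3 | T6 3-4 | T8 4-9 | T4 9-12 | T2 12-15 | T3 15-21 | T5 21-28 | T7 28-39 |
Completion: T1=2  T2=15  T3=21  T4=12  T5=28  T6=4  T7=39  T8=9
Turnaround (C−A): T1=2  T2=7  T3=20  T4=5  T5=21  T6=1  T7=38  T8=6

2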